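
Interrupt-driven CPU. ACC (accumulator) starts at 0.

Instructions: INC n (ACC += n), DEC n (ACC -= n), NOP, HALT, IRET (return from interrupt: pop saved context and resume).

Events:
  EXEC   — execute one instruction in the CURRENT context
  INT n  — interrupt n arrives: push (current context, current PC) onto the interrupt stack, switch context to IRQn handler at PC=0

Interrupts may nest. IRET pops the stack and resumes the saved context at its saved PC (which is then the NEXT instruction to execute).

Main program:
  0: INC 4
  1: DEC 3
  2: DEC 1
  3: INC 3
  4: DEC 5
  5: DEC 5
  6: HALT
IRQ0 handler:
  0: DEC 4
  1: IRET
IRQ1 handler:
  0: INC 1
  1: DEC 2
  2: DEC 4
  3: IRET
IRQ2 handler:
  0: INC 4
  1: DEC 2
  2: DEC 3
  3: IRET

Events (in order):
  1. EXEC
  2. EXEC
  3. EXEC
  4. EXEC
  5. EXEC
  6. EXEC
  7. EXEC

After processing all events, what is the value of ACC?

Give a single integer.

Answer: -7

Derivation:
Event 1 (EXEC): [MAIN] PC=0: INC 4 -> ACC=4
Event 2 (EXEC): [MAIN] PC=1: DEC 3 -> ACC=1
Event 3 (EXEC): [MAIN] PC=2: DEC 1 -> ACC=0
Event 4 (EXEC): [MAIN] PC=3: INC 3 -> ACC=3
Event 5 (EXEC): [MAIN] PC=4: DEC 5 -> ACC=-2
Event 6 (EXEC): [MAIN] PC=5: DEC 5 -> ACC=-7
Event 7 (EXEC): [MAIN] PC=6: HALT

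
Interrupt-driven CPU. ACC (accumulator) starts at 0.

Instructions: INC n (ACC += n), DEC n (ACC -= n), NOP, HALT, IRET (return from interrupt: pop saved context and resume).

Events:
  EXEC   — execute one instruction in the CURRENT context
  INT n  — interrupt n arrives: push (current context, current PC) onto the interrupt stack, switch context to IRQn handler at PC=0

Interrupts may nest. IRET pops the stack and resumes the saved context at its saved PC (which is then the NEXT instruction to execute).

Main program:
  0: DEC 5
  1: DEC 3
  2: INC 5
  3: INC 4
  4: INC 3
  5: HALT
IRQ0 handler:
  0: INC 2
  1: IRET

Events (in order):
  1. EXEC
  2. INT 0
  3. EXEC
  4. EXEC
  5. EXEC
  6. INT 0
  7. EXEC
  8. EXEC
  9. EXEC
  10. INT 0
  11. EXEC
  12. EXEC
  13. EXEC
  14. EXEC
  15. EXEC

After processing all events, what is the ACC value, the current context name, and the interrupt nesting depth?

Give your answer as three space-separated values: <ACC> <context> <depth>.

Event 1 (EXEC): [MAIN] PC=0: DEC 5 -> ACC=-5
Event 2 (INT 0): INT 0 arrives: push (MAIN, PC=1), enter IRQ0 at PC=0 (depth now 1)
Event 3 (EXEC): [IRQ0] PC=0: INC 2 -> ACC=-3
Event 4 (EXEC): [IRQ0] PC=1: IRET -> resume MAIN at PC=1 (depth now 0)
Event 5 (EXEC): [MAIN] PC=1: DEC 3 -> ACC=-6
Event 6 (INT 0): INT 0 arrives: push (MAIN, PC=2), enter IRQ0 at PC=0 (depth now 1)
Event 7 (EXEC): [IRQ0] PC=0: INC 2 -> ACC=-4
Event 8 (EXEC): [IRQ0] PC=1: IRET -> resume MAIN at PC=2 (depth now 0)
Event 9 (EXEC): [MAIN] PC=2: INC 5 -> ACC=1
Event 10 (INT 0): INT 0 arrives: push (MAIN, PC=3), enter IRQ0 at PC=0 (depth now 1)
Event 11 (EXEC): [IRQ0] PC=0: INC 2 -> ACC=3
Event 12 (EXEC): [IRQ0] PC=1: IRET -> resume MAIN at PC=3 (depth now 0)
Event 13 (EXEC): [MAIN] PC=3: INC 4 -> ACC=7
Event 14 (EXEC): [MAIN] PC=4: INC 3 -> ACC=10
Event 15 (EXEC): [MAIN] PC=5: HALT

Answer: 10 MAIN 0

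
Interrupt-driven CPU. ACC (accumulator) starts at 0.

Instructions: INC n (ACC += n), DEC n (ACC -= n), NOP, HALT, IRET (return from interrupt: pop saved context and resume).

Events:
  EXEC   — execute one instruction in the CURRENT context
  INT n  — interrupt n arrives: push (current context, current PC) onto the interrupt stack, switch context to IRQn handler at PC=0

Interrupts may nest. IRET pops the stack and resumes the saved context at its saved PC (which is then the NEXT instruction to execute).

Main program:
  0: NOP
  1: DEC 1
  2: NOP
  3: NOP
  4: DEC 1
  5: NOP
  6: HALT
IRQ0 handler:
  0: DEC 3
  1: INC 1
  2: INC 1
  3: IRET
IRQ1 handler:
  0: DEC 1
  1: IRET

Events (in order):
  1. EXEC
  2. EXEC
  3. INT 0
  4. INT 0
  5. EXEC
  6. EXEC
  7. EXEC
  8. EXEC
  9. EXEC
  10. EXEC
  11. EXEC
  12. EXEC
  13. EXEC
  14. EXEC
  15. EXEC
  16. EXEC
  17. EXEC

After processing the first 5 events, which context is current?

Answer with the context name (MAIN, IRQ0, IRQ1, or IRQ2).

Answer: IRQ0

Derivation:
Event 1 (EXEC): [MAIN] PC=0: NOP
Event 2 (EXEC): [MAIN] PC=1: DEC 1 -> ACC=-1
Event 3 (INT 0): INT 0 arrives: push (MAIN, PC=2), enter IRQ0 at PC=0 (depth now 1)
Event 4 (INT 0): INT 0 arrives: push (IRQ0, PC=0), enter IRQ0 at PC=0 (depth now 2)
Event 5 (EXEC): [IRQ0] PC=0: DEC 3 -> ACC=-4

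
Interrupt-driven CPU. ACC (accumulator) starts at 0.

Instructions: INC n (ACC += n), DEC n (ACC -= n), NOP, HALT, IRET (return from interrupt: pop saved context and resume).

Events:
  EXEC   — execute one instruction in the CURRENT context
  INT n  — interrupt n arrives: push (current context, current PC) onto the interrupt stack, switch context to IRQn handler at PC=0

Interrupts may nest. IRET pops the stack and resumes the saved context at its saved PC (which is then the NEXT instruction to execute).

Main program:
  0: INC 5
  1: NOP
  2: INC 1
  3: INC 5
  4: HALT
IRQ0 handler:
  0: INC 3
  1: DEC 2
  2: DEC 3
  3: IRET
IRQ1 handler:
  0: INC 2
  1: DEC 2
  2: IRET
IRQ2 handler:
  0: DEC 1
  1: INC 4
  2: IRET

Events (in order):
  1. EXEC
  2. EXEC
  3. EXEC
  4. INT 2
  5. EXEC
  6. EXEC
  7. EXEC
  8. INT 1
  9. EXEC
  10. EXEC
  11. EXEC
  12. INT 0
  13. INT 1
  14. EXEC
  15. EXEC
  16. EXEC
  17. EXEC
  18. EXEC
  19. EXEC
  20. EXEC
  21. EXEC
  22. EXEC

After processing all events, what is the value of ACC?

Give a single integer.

Answer: 12

Derivation:
Event 1 (EXEC): [MAIN] PC=0: INC 5 -> ACC=5
Event 2 (EXEC): [MAIN] PC=1: NOP
Event 3 (EXEC): [MAIN] PC=2: INC 1 -> ACC=6
Event 4 (INT 2): INT 2 arrives: push (MAIN, PC=3), enter IRQ2 at PC=0 (depth now 1)
Event 5 (EXEC): [IRQ2] PC=0: DEC 1 -> ACC=5
Event 6 (EXEC): [IRQ2] PC=1: INC 4 -> ACC=9
Event 7 (EXEC): [IRQ2] PC=2: IRET -> resume MAIN at PC=3 (depth now 0)
Event 8 (INT 1): INT 1 arrives: push (MAIN, PC=3), enter IRQ1 at PC=0 (depth now 1)
Event 9 (EXEC): [IRQ1] PC=0: INC 2 -> ACC=11
Event 10 (EXEC): [IRQ1] PC=1: DEC 2 -> ACC=9
Event 11 (EXEC): [IRQ1] PC=2: IRET -> resume MAIN at PC=3 (depth now 0)
Event 12 (INT 0): INT 0 arrives: push (MAIN, PC=3), enter IRQ0 at PC=0 (depth now 1)
Event 13 (INT 1): INT 1 arrives: push (IRQ0, PC=0), enter IRQ1 at PC=0 (depth now 2)
Event 14 (EXEC): [IRQ1] PC=0: INC 2 -> ACC=11
Event 15 (EXEC): [IRQ1] PC=1: DEC 2 -> ACC=9
Event 16 (EXEC): [IRQ1] PC=2: IRET -> resume IRQ0 at PC=0 (depth now 1)
Event 17 (EXEC): [IRQ0] PC=0: INC 3 -> ACC=12
Event 18 (EXEC): [IRQ0] PC=1: DEC 2 -> ACC=10
Event 19 (EXEC): [IRQ0] PC=2: DEC 3 -> ACC=7
Event 20 (EXEC): [IRQ0] PC=3: IRET -> resume MAIN at PC=3 (depth now 0)
Event 21 (EXEC): [MAIN] PC=3: INC 5 -> ACC=12
Event 22 (EXEC): [MAIN] PC=4: HALT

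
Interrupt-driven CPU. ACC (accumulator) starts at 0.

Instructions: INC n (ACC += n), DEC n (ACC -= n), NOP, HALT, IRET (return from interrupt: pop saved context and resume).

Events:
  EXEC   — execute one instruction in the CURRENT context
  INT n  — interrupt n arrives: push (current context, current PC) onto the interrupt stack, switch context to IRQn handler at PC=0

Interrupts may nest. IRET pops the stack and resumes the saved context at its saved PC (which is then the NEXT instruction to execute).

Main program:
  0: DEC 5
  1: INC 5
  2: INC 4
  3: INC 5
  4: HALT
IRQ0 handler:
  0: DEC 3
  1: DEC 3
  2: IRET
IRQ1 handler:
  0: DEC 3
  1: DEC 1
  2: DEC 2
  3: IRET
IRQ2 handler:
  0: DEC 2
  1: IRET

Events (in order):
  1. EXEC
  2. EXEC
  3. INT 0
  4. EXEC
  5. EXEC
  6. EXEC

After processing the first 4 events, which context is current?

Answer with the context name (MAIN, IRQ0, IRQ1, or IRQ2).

Event 1 (EXEC): [MAIN] PC=0: DEC 5 -> ACC=-5
Event 2 (EXEC): [MAIN] PC=1: INC 5 -> ACC=0
Event 3 (INT 0): INT 0 arrives: push (MAIN, PC=2), enter IRQ0 at PC=0 (depth now 1)
Event 4 (EXEC): [IRQ0] PC=0: DEC 3 -> ACC=-3

Answer: IRQ0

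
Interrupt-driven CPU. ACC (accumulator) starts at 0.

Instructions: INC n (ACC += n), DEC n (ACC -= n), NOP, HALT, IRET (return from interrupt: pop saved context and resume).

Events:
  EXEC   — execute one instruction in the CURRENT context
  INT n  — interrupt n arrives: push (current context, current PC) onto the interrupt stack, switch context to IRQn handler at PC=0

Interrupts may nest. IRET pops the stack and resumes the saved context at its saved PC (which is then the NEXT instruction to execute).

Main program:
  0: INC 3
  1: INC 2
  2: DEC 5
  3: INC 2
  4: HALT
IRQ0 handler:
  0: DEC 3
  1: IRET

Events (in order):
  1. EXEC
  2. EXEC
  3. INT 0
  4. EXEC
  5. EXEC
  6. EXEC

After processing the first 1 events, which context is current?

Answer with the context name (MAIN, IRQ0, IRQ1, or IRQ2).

Event 1 (EXEC): [MAIN] PC=0: INC 3 -> ACC=3

Answer: MAIN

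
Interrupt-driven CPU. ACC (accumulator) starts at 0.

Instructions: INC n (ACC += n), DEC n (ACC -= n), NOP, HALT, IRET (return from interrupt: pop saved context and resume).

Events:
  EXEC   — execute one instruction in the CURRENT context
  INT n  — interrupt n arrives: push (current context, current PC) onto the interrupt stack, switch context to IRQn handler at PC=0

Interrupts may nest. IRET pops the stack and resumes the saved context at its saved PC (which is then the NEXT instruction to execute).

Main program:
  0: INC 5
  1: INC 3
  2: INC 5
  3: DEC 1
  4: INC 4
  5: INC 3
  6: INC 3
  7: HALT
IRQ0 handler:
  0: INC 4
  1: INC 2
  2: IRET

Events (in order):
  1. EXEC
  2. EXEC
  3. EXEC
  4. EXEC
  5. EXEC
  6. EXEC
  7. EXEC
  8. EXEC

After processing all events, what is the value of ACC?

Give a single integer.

Event 1 (EXEC): [MAIN] PC=0: INC 5 -> ACC=5
Event 2 (EXEC): [MAIN] PC=1: INC 3 -> ACC=8
Event 3 (EXEC): [MAIN] PC=2: INC 5 -> ACC=13
Event 4 (EXEC): [MAIN] PC=3: DEC 1 -> ACC=12
Event 5 (EXEC): [MAIN] PC=4: INC 4 -> ACC=16
Event 6 (EXEC): [MAIN] PC=5: INC 3 -> ACC=19
Event 7 (EXEC): [MAIN] PC=6: INC 3 -> ACC=22
Event 8 (EXEC): [MAIN] PC=7: HALT

Answer: 22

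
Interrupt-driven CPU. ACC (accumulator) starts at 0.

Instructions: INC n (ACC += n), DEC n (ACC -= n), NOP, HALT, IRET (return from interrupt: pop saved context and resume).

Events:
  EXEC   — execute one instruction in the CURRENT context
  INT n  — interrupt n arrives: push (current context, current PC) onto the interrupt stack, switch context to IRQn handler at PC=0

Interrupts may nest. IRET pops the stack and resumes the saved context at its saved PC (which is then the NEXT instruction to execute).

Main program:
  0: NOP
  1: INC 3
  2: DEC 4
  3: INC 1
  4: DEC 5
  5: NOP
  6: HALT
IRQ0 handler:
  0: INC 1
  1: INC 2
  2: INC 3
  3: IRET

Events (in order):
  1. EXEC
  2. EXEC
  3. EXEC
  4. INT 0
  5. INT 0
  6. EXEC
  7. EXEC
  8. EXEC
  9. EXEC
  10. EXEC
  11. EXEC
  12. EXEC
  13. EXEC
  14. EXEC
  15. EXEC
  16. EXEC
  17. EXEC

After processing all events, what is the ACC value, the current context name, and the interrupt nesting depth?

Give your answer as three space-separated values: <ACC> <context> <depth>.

Event 1 (EXEC): [MAIN] PC=0: NOP
Event 2 (EXEC): [MAIN] PC=1: INC 3 -> ACC=3
Event 3 (EXEC): [MAIN] PC=2: DEC 4 -> ACC=-1
Event 4 (INT 0): INT 0 arrives: push (MAIN, PC=3), enter IRQ0 at PC=0 (depth now 1)
Event 5 (INT 0): INT 0 arrives: push (IRQ0, PC=0), enter IRQ0 at PC=0 (depth now 2)
Event 6 (EXEC): [IRQ0] PC=0: INC 1 -> ACC=0
Event 7 (EXEC): [IRQ0] PC=1: INC 2 -> ACC=2
Event 8 (EXEC): [IRQ0] PC=2: INC 3 -> ACC=5
Event 9 (EXEC): [IRQ0] PC=3: IRET -> resume IRQ0 at PC=0 (depth now 1)
Event 10 (EXEC): [IRQ0] PC=0: INC 1 -> ACC=6
Event 11 (EXEC): [IRQ0] PC=1: INC 2 -> ACC=8
Event 12 (EXEC): [IRQ0] PC=2: INC 3 -> ACC=11
Event 13 (EXEC): [IRQ0] PC=3: IRET -> resume MAIN at PC=3 (depth now 0)
Event 14 (EXEC): [MAIN] PC=3: INC 1 -> ACC=12
Event 15 (EXEC): [MAIN] PC=4: DEC 5 -> ACC=7
Event 16 (EXEC): [MAIN] PC=5: NOP
Event 17 (EXEC): [MAIN] PC=6: HALT

Answer: 7 MAIN 0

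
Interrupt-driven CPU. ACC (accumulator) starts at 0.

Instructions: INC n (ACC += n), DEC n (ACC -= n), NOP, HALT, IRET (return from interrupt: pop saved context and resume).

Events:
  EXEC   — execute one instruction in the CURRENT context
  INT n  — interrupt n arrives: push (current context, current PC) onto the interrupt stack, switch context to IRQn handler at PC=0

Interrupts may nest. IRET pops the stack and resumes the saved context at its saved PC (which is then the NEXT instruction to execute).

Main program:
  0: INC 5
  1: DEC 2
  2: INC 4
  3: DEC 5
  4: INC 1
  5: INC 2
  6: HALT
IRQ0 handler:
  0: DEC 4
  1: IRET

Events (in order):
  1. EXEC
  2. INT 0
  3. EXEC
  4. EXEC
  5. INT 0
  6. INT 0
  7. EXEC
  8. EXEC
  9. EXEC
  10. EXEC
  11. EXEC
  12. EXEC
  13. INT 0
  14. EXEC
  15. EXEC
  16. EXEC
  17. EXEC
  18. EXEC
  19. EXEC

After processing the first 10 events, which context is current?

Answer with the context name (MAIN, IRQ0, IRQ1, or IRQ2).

Answer: MAIN

Derivation:
Event 1 (EXEC): [MAIN] PC=0: INC 5 -> ACC=5
Event 2 (INT 0): INT 0 arrives: push (MAIN, PC=1), enter IRQ0 at PC=0 (depth now 1)
Event 3 (EXEC): [IRQ0] PC=0: DEC 4 -> ACC=1
Event 4 (EXEC): [IRQ0] PC=1: IRET -> resume MAIN at PC=1 (depth now 0)
Event 5 (INT 0): INT 0 arrives: push (MAIN, PC=1), enter IRQ0 at PC=0 (depth now 1)
Event 6 (INT 0): INT 0 arrives: push (IRQ0, PC=0), enter IRQ0 at PC=0 (depth now 2)
Event 7 (EXEC): [IRQ0] PC=0: DEC 4 -> ACC=-3
Event 8 (EXEC): [IRQ0] PC=1: IRET -> resume IRQ0 at PC=0 (depth now 1)
Event 9 (EXEC): [IRQ0] PC=0: DEC 4 -> ACC=-7
Event 10 (EXEC): [IRQ0] PC=1: IRET -> resume MAIN at PC=1 (depth now 0)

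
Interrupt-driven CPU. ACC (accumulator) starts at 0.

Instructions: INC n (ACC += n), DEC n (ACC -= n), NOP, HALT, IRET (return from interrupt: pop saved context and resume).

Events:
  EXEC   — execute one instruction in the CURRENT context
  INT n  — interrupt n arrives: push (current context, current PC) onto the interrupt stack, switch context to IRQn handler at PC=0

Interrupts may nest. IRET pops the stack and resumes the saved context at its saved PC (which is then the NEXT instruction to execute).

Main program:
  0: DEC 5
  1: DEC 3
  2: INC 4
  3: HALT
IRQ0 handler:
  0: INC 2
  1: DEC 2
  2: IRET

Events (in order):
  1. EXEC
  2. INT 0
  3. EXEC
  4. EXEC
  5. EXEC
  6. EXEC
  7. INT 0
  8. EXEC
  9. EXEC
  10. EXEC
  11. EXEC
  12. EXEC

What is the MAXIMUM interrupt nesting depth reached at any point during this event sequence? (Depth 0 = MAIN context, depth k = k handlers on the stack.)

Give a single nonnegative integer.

Answer: 1

Derivation:
Event 1 (EXEC): [MAIN] PC=0: DEC 5 -> ACC=-5 [depth=0]
Event 2 (INT 0): INT 0 arrives: push (MAIN, PC=1), enter IRQ0 at PC=0 (depth now 1) [depth=1]
Event 3 (EXEC): [IRQ0] PC=0: INC 2 -> ACC=-3 [depth=1]
Event 4 (EXEC): [IRQ0] PC=1: DEC 2 -> ACC=-5 [depth=1]
Event 5 (EXEC): [IRQ0] PC=2: IRET -> resume MAIN at PC=1 (depth now 0) [depth=0]
Event 6 (EXEC): [MAIN] PC=1: DEC 3 -> ACC=-8 [depth=0]
Event 7 (INT 0): INT 0 arrives: push (MAIN, PC=2), enter IRQ0 at PC=0 (depth now 1) [depth=1]
Event 8 (EXEC): [IRQ0] PC=0: INC 2 -> ACC=-6 [depth=1]
Event 9 (EXEC): [IRQ0] PC=1: DEC 2 -> ACC=-8 [depth=1]
Event 10 (EXEC): [IRQ0] PC=2: IRET -> resume MAIN at PC=2 (depth now 0) [depth=0]
Event 11 (EXEC): [MAIN] PC=2: INC 4 -> ACC=-4 [depth=0]
Event 12 (EXEC): [MAIN] PC=3: HALT [depth=0]
Max depth observed: 1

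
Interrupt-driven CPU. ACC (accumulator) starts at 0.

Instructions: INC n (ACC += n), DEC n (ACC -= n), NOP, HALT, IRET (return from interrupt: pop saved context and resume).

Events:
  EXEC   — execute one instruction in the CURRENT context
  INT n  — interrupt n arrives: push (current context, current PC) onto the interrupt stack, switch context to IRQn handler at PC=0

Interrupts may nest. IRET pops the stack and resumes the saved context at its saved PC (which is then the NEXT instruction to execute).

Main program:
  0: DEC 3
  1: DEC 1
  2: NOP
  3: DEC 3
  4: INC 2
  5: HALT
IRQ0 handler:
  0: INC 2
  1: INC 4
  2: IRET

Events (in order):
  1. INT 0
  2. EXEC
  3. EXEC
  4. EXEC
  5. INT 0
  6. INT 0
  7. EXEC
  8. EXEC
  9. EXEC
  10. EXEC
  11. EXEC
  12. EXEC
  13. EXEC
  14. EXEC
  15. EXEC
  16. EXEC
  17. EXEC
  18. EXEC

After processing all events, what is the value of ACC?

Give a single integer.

Event 1 (INT 0): INT 0 arrives: push (MAIN, PC=0), enter IRQ0 at PC=0 (depth now 1)
Event 2 (EXEC): [IRQ0] PC=0: INC 2 -> ACC=2
Event 3 (EXEC): [IRQ0] PC=1: INC 4 -> ACC=6
Event 4 (EXEC): [IRQ0] PC=2: IRET -> resume MAIN at PC=0 (depth now 0)
Event 5 (INT 0): INT 0 arrives: push (MAIN, PC=0), enter IRQ0 at PC=0 (depth now 1)
Event 6 (INT 0): INT 0 arrives: push (IRQ0, PC=0), enter IRQ0 at PC=0 (depth now 2)
Event 7 (EXEC): [IRQ0] PC=0: INC 2 -> ACC=8
Event 8 (EXEC): [IRQ0] PC=1: INC 4 -> ACC=12
Event 9 (EXEC): [IRQ0] PC=2: IRET -> resume IRQ0 at PC=0 (depth now 1)
Event 10 (EXEC): [IRQ0] PC=0: INC 2 -> ACC=14
Event 11 (EXEC): [IRQ0] PC=1: INC 4 -> ACC=18
Event 12 (EXEC): [IRQ0] PC=2: IRET -> resume MAIN at PC=0 (depth now 0)
Event 13 (EXEC): [MAIN] PC=0: DEC 3 -> ACC=15
Event 14 (EXEC): [MAIN] PC=1: DEC 1 -> ACC=14
Event 15 (EXEC): [MAIN] PC=2: NOP
Event 16 (EXEC): [MAIN] PC=3: DEC 3 -> ACC=11
Event 17 (EXEC): [MAIN] PC=4: INC 2 -> ACC=13
Event 18 (EXEC): [MAIN] PC=5: HALT

Answer: 13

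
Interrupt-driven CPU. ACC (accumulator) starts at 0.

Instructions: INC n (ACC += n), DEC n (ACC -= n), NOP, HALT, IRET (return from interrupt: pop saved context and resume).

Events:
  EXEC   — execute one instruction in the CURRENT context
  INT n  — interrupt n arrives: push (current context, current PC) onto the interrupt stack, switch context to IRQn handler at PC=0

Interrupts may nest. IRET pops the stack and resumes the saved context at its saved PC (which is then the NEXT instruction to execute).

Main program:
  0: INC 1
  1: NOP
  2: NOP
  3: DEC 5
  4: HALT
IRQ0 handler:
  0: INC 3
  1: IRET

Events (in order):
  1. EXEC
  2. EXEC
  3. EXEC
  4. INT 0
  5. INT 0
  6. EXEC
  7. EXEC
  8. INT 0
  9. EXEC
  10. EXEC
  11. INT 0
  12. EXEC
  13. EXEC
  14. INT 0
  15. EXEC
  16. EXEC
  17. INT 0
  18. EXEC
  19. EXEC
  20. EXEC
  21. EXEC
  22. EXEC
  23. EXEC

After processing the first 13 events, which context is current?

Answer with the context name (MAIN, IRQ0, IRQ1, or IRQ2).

Event 1 (EXEC): [MAIN] PC=0: INC 1 -> ACC=1
Event 2 (EXEC): [MAIN] PC=1: NOP
Event 3 (EXEC): [MAIN] PC=2: NOP
Event 4 (INT 0): INT 0 arrives: push (MAIN, PC=3), enter IRQ0 at PC=0 (depth now 1)
Event 5 (INT 0): INT 0 arrives: push (IRQ0, PC=0), enter IRQ0 at PC=0 (depth now 2)
Event 6 (EXEC): [IRQ0] PC=0: INC 3 -> ACC=4
Event 7 (EXEC): [IRQ0] PC=1: IRET -> resume IRQ0 at PC=0 (depth now 1)
Event 8 (INT 0): INT 0 arrives: push (IRQ0, PC=0), enter IRQ0 at PC=0 (depth now 2)
Event 9 (EXEC): [IRQ0] PC=0: INC 3 -> ACC=7
Event 10 (EXEC): [IRQ0] PC=1: IRET -> resume IRQ0 at PC=0 (depth now 1)
Event 11 (INT 0): INT 0 arrives: push (IRQ0, PC=0), enter IRQ0 at PC=0 (depth now 2)
Event 12 (EXEC): [IRQ0] PC=0: INC 3 -> ACC=10
Event 13 (EXEC): [IRQ0] PC=1: IRET -> resume IRQ0 at PC=0 (depth now 1)

Answer: IRQ0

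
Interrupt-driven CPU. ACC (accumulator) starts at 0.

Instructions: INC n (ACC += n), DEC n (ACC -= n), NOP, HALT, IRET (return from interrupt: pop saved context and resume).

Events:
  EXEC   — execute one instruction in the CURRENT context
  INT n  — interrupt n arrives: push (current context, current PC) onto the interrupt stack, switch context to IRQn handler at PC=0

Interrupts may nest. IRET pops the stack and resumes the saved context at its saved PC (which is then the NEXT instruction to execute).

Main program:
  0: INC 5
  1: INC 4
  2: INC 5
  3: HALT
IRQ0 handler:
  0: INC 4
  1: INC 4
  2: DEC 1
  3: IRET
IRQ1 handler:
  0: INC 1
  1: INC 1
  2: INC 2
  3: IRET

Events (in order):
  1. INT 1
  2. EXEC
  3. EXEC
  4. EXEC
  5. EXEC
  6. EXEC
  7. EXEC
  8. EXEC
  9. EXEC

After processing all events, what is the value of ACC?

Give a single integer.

Event 1 (INT 1): INT 1 arrives: push (MAIN, PC=0), enter IRQ1 at PC=0 (depth now 1)
Event 2 (EXEC): [IRQ1] PC=0: INC 1 -> ACC=1
Event 3 (EXEC): [IRQ1] PC=1: INC 1 -> ACC=2
Event 4 (EXEC): [IRQ1] PC=2: INC 2 -> ACC=4
Event 5 (EXEC): [IRQ1] PC=3: IRET -> resume MAIN at PC=0 (depth now 0)
Event 6 (EXEC): [MAIN] PC=0: INC 5 -> ACC=9
Event 7 (EXEC): [MAIN] PC=1: INC 4 -> ACC=13
Event 8 (EXEC): [MAIN] PC=2: INC 5 -> ACC=18
Event 9 (EXEC): [MAIN] PC=3: HALT

Answer: 18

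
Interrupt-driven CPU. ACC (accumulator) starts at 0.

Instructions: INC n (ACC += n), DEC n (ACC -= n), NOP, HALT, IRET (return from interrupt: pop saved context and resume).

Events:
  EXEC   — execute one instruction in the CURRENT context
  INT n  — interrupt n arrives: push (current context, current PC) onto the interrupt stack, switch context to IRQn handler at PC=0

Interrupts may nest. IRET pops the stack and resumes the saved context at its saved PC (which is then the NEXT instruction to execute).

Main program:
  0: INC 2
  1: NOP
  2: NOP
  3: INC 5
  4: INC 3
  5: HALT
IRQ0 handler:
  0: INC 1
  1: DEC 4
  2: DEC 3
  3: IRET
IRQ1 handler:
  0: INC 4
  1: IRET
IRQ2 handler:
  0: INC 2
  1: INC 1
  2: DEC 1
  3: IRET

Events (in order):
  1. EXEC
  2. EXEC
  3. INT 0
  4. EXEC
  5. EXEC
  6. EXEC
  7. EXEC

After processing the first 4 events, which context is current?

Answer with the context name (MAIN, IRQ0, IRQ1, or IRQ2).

Event 1 (EXEC): [MAIN] PC=0: INC 2 -> ACC=2
Event 2 (EXEC): [MAIN] PC=1: NOP
Event 3 (INT 0): INT 0 arrives: push (MAIN, PC=2), enter IRQ0 at PC=0 (depth now 1)
Event 4 (EXEC): [IRQ0] PC=0: INC 1 -> ACC=3

Answer: IRQ0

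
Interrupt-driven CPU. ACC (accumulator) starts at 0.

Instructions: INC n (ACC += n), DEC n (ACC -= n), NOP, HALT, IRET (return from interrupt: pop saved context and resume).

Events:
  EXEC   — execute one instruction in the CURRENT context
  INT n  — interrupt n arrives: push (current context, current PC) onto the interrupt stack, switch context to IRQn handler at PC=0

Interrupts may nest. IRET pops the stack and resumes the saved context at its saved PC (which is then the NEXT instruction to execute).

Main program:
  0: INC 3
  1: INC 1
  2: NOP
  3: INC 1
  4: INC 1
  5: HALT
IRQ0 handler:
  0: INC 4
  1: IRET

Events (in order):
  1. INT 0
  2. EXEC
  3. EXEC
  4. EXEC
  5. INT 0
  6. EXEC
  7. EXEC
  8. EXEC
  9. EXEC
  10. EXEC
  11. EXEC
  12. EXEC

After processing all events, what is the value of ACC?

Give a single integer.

Answer: 14

Derivation:
Event 1 (INT 0): INT 0 arrives: push (MAIN, PC=0), enter IRQ0 at PC=0 (depth now 1)
Event 2 (EXEC): [IRQ0] PC=0: INC 4 -> ACC=4
Event 3 (EXEC): [IRQ0] PC=1: IRET -> resume MAIN at PC=0 (depth now 0)
Event 4 (EXEC): [MAIN] PC=0: INC 3 -> ACC=7
Event 5 (INT 0): INT 0 arrives: push (MAIN, PC=1), enter IRQ0 at PC=0 (depth now 1)
Event 6 (EXEC): [IRQ0] PC=0: INC 4 -> ACC=11
Event 7 (EXEC): [IRQ0] PC=1: IRET -> resume MAIN at PC=1 (depth now 0)
Event 8 (EXEC): [MAIN] PC=1: INC 1 -> ACC=12
Event 9 (EXEC): [MAIN] PC=2: NOP
Event 10 (EXEC): [MAIN] PC=3: INC 1 -> ACC=13
Event 11 (EXEC): [MAIN] PC=4: INC 1 -> ACC=14
Event 12 (EXEC): [MAIN] PC=5: HALT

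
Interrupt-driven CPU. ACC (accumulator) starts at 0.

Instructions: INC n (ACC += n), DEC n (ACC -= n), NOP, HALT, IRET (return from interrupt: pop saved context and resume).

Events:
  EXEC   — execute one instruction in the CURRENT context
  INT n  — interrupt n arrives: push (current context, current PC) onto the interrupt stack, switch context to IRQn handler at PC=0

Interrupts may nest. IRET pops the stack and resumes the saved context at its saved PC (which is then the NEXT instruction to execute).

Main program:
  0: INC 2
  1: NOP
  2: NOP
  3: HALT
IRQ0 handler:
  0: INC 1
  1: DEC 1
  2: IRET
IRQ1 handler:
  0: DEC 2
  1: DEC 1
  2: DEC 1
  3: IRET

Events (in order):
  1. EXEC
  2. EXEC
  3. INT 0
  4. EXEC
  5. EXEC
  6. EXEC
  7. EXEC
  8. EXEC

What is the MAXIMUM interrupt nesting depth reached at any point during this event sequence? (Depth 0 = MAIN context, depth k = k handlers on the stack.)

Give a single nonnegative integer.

Event 1 (EXEC): [MAIN] PC=0: INC 2 -> ACC=2 [depth=0]
Event 2 (EXEC): [MAIN] PC=1: NOP [depth=0]
Event 3 (INT 0): INT 0 arrives: push (MAIN, PC=2), enter IRQ0 at PC=0 (depth now 1) [depth=1]
Event 4 (EXEC): [IRQ0] PC=0: INC 1 -> ACC=3 [depth=1]
Event 5 (EXEC): [IRQ0] PC=1: DEC 1 -> ACC=2 [depth=1]
Event 6 (EXEC): [IRQ0] PC=2: IRET -> resume MAIN at PC=2 (depth now 0) [depth=0]
Event 7 (EXEC): [MAIN] PC=2: NOP [depth=0]
Event 8 (EXEC): [MAIN] PC=3: HALT [depth=0]
Max depth observed: 1

Answer: 1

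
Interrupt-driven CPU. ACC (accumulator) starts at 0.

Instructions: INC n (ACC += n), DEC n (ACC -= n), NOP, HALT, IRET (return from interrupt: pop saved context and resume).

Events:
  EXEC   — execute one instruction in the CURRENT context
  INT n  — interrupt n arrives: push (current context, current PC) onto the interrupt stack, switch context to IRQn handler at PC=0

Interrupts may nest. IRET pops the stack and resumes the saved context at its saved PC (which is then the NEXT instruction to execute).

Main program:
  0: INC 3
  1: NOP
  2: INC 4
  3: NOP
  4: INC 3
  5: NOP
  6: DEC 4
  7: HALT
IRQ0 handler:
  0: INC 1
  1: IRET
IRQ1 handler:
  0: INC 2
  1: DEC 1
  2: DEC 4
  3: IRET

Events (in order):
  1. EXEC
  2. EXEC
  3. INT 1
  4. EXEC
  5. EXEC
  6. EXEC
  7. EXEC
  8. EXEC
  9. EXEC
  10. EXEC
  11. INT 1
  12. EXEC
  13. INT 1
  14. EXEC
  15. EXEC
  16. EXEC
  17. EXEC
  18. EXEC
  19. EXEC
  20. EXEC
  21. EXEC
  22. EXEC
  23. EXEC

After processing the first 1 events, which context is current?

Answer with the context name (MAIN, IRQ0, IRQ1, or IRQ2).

Event 1 (EXEC): [MAIN] PC=0: INC 3 -> ACC=3

Answer: MAIN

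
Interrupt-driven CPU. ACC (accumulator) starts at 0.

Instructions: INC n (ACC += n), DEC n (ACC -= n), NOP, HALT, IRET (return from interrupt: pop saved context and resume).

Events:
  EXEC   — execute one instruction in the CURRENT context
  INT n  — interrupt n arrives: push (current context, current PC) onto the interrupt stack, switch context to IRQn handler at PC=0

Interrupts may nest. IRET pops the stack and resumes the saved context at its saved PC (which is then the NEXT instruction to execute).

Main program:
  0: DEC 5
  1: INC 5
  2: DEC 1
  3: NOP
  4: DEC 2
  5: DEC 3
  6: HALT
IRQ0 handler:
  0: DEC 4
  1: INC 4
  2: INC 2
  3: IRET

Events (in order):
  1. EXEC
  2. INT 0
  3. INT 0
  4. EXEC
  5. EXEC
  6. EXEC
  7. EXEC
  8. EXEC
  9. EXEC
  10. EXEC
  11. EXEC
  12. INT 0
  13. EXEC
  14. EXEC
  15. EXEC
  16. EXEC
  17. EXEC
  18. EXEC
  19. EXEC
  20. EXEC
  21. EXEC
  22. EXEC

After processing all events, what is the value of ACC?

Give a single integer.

Answer: 0

Derivation:
Event 1 (EXEC): [MAIN] PC=0: DEC 5 -> ACC=-5
Event 2 (INT 0): INT 0 arrives: push (MAIN, PC=1), enter IRQ0 at PC=0 (depth now 1)
Event 3 (INT 0): INT 0 arrives: push (IRQ0, PC=0), enter IRQ0 at PC=0 (depth now 2)
Event 4 (EXEC): [IRQ0] PC=0: DEC 4 -> ACC=-9
Event 5 (EXEC): [IRQ0] PC=1: INC 4 -> ACC=-5
Event 6 (EXEC): [IRQ0] PC=2: INC 2 -> ACC=-3
Event 7 (EXEC): [IRQ0] PC=3: IRET -> resume IRQ0 at PC=0 (depth now 1)
Event 8 (EXEC): [IRQ0] PC=0: DEC 4 -> ACC=-7
Event 9 (EXEC): [IRQ0] PC=1: INC 4 -> ACC=-3
Event 10 (EXEC): [IRQ0] PC=2: INC 2 -> ACC=-1
Event 11 (EXEC): [IRQ0] PC=3: IRET -> resume MAIN at PC=1 (depth now 0)
Event 12 (INT 0): INT 0 arrives: push (MAIN, PC=1), enter IRQ0 at PC=0 (depth now 1)
Event 13 (EXEC): [IRQ0] PC=0: DEC 4 -> ACC=-5
Event 14 (EXEC): [IRQ0] PC=1: INC 4 -> ACC=-1
Event 15 (EXEC): [IRQ0] PC=2: INC 2 -> ACC=1
Event 16 (EXEC): [IRQ0] PC=3: IRET -> resume MAIN at PC=1 (depth now 0)
Event 17 (EXEC): [MAIN] PC=1: INC 5 -> ACC=6
Event 18 (EXEC): [MAIN] PC=2: DEC 1 -> ACC=5
Event 19 (EXEC): [MAIN] PC=3: NOP
Event 20 (EXEC): [MAIN] PC=4: DEC 2 -> ACC=3
Event 21 (EXEC): [MAIN] PC=5: DEC 3 -> ACC=0
Event 22 (EXEC): [MAIN] PC=6: HALT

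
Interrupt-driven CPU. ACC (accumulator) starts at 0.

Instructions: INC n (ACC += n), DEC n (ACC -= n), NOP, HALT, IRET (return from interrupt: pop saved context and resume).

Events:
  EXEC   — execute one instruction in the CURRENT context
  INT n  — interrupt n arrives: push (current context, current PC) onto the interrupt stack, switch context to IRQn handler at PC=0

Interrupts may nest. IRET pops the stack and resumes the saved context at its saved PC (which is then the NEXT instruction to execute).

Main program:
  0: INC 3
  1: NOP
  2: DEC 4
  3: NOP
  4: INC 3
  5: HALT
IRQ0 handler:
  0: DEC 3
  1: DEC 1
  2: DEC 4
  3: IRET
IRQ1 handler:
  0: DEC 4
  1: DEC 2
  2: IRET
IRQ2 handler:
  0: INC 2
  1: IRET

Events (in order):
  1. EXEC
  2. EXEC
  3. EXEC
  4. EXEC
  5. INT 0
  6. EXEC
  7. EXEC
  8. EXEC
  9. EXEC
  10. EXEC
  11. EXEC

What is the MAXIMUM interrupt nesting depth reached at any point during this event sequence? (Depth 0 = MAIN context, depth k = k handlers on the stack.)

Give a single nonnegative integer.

Answer: 1

Derivation:
Event 1 (EXEC): [MAIN] PC=0: INC 3 -> ACC=3 [depth=0]
Event 2 (EXEC): [MAIN] PC=1: NOP [depth=0]
Event 3 (EXEC): [MAIN] PC=2: DEC 4 -> ACC=-1 [depth=0]
Event 4 (EXEC): [MAIN] PC=3: NOP [depth=0]
Event 5 (INT 0): INT 0 arrives: push (MAIN, PC=4), enter IRQ0 at PC=0 (depth now 1) [depth=1]
Event 6 (EXEC): [IRQ0] PC=0: DEC 3 -> ACC=-4 [depth=1]
Event 7 (EXEC): [IRQ0] PC=1: DEC 1 -> ACC=-5 [depth=1]
Event 8 (EXEC): [IRQ0] PC=2: DEC 4 -> ACC=-9 [depth=1]
Event 9 (EXEC): [IRQ0] PC=3: IRET -> resume MAIN at PC=4 (depth now 0) [depth=0]
Event 10 (EXEC): [MAIN] PC=4: INC 3 -> ACC=-6 [depth=0]
Event 11 (EXEC): [MAIN] PC=5: HALT [depth=0]
Max depth observed: 1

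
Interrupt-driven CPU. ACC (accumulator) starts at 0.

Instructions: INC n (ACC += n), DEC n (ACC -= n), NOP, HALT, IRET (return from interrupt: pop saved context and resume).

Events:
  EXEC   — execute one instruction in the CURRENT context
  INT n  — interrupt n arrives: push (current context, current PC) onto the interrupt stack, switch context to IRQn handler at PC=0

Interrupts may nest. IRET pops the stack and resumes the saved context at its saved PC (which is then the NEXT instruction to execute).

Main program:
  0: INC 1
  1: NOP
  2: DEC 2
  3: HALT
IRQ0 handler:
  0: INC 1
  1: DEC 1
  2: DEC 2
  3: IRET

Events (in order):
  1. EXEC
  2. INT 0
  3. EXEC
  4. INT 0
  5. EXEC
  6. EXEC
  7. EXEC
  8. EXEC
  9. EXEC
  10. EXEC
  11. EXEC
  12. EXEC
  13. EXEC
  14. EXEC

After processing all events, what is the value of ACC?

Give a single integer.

Event 1 (EXEC): [MAIN] PC=0: INC 1 -> ACC=1
Event 2 (INT 0): INT 0 arrives: push (MAIN, PC=1), enter IRQ0 at PC=0 (depth now 1)
Event 3 (EXEC): [IRQ0] PC=0: INC 1 -> ACC=2
Event 4 (INT 0): INT 0 arrives: push (IRQ0, PC=1), enter IRQ0 at PC=0 (depth now 2)
Event 5 (EXEC): [IRQ0] PC=0: INC 1 -> ACC=3
Event 6 (EXEC): [IRQ0] PC=1: DEC 1 -> ACC=2
Event 7 (EXEC): [IRQ0] PC=2: DEC 2 -> ACC=0
Event 8 (EXEC): [IRQ0] PC=3: IRET -> resume IRQ0 at PC=1 (depth now 1)
Event 9 (EXEC): [IRQ0] PC=1: DEC 1 -> ACC=-1
Event 10 (EXEC): [IRQ0] PC=2: DEC 2 -> ACC=-3
Event 11 (EXEC): [IRQ0] PC=3: IRET -> resume MAIN at PC=1 (depth now 0)
Event 12 (EXEC): [MAIN] PC=1: NOP
Event 13 (EXEC): [MAIN] PC=2: DEC 2 -> ACC=-5
Event 14 (EXEC): [MAIN] PC=3: HALT

Answer: -5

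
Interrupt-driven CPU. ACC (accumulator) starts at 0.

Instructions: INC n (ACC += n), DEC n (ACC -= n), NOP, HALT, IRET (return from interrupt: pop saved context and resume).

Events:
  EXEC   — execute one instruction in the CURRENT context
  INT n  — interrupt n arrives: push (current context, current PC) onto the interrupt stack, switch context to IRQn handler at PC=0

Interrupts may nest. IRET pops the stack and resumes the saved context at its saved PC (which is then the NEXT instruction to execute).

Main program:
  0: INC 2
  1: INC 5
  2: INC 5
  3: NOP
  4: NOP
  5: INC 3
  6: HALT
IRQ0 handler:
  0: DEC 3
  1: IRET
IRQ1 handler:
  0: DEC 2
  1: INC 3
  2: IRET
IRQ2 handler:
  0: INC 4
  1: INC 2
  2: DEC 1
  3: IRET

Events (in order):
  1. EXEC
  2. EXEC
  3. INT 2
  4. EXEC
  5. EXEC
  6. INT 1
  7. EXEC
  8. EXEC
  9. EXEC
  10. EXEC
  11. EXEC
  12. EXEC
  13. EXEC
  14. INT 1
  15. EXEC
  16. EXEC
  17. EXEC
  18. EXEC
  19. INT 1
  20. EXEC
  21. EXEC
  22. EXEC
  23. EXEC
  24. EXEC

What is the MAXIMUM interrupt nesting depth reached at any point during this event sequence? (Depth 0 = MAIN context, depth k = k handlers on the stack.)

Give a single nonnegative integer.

Event 1 (EXEC): [MAIN] PC=0: INC 2 -> ACC=2 [depth=0]
Event 2 (EXEC): [MAIN] PC=1: INC 5 -> ACC=7 [depth=0]
Event 3 (INT 2): INT 2 arrives: push (MAIN, PC=2), enter IRQ2 at PC=0 (depth now 1) [depth=1]
Event 4 (EXEC): [IRQ2] PC=0: INC 4 -> ACC=11 [depth=1]
Event 5 (EXEC): [IRQ2] PC=1: INC 2 -> ACC=13 [depth=1]
Event 6 (INT 1): INT 1 arrives: push (IRQ2, PC=2), enter IRQ1 at PC=0 (depth now 2) [depth=2]
Event 7 (EXEC): [IRQ1] PC=0: DEC 2 -> ACC=11 [depth=2]
Event 8 (EXEC): [IRQ1] PC=1: INC 3 -> ACC=14 [depth=2]
Event 9 (EXEC): [IRQ1] PC=2: IRET -> resume IRQ2 at PC=2 (depth now 1) [depth=1]
Event 10 (EXEC): [IRQ2] PC=2: DEC 1 -> ACC=13 [depth=1]
Event 11 (EXEC): [IRQ2] PC=3: IRET -> resume MAIN at PC=2 (depth now 0) [depth=0]
Event 12 (EXEC): [MAIN] PC=2: INC 5 -> ACC=18 [depth=0]
Event 13 (EXEC): [MAIN] PC=3: NOP [depth=0]
Event 14 (INT 1): INT 1 arrives: push (MAIN, PC=4), enter IRQ1 at PC=0 (depth now 1) [depth=1]
Event 15 (EXEC): [IRQ1] PC=0: DEC 2 -> ACC=16 [depth=1]
Event 16 (EXEC): [IRQ1] PC=1: INC 3 -> ACC=19 [depth=1]
Event 17 (EXEC): [IRQ1] PC=2: IRET -> resume MAIN at PC=4 (depth now 0) [depth=0]
Event 18 (EXEC): [MAIN] PC=4: NOP [depth=0]
Event 19 (INT 1): INT 1 arrives: push (MAIN, PC=5), enter IRQ1 at PC=0 (depth now 1) [depth=1]
Event 20 (EXEC): [IRQ1] PC=0: DEC 2 -> ACC=17 [depth=1]
Event 21 (EXEC): [IRQ1] PC=1: INC 3 -> ACC=20 [depth=1]
Event 22 (EXEC): [IRQ1] PC=2: IRET -> resume MAIN at PC=5 (depth now 0) [depth=0]
Event 23 (EXEC): [MAIN] PC=5: INC 3 -> ACC=23 [depth=0]
Event 24 (EXEC): [MAIN] PC=6: HALT [depth=0]
Max depth observed: 2

Answer: 2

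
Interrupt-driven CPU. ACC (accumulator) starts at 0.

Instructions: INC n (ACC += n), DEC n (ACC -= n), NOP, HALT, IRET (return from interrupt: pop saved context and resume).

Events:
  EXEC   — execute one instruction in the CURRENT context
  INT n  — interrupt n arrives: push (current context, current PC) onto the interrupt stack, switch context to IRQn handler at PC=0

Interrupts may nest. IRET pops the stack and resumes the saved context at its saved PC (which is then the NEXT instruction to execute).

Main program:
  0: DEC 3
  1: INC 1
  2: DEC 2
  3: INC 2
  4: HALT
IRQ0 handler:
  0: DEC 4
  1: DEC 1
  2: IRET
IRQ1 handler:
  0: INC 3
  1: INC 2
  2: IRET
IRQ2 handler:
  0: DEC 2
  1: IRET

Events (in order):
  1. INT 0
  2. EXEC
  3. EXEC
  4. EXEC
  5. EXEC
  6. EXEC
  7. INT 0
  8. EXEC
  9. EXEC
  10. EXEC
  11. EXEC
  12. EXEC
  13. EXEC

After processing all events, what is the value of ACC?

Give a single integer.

Event 1 (INT 0): INT 0 arrives: push (MAIN, PC=0), enter IRQ0 at PC=0 (depth now 1)
Event 2 (EXEC): [IRQ0] PC=0: DEC 4 -> ACC=-4
Event 3 (EXEC): [IRQ0] PC=1: DEC 1 -> ACC=-5
Event 4 (EXEC): [IRQ0] PC=2: IRET -> resume MAIN at PC=0 (depth now 0)
Event 5 (EXEC): [MAIN] PC=0: DEC 3 -> ACC=-8
Event 6 (EXEC): [MAIN] PC=1: INC 1 -> ACC=-7
Event 7 (INT 0): INT 0 arrives: push (MAIN, PC=2), enter IRQ0 at PC=0 (depth now 1)
Event 8 (EXEC): [IRQ0] PC=0: DEC 4 -> ACC=-11
Event 9 (EXEC): [IRQ0] PC=1: DEC 1 -> ACC=-12
Event 10 (EXEC): [IRQ0] PC=2: IRET -> resume MAIN at PC=2 (depth now 0)
Event 11 (EXEC): [MAIN] PC=2: DEC 2 -> ACC=-14
Event 12 (EXEC): [MAIN] PC=3: INC 2 -> ACC=-12
Event 13 (EXEC): [MAIN] PC=4: HALT

Answer: -12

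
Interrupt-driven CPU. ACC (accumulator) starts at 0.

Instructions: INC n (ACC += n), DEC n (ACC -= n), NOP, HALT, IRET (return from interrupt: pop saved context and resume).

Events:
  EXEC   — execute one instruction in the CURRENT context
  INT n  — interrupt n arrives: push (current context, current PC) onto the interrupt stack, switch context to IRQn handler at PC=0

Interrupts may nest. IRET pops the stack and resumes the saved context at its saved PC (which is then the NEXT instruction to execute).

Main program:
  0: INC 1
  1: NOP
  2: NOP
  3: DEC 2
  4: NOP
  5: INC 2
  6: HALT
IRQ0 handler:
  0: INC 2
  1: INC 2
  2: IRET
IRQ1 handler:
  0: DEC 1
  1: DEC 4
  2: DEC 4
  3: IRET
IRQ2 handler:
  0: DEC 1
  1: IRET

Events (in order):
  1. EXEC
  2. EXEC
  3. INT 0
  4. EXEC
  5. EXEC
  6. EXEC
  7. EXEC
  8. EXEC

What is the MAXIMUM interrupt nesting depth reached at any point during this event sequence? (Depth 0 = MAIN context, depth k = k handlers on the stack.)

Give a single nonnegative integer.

Answer: 1

Derivation:
Event 1 (EXEC): [MAIN] PC=0: INC 1 -> ACC=1 [depth=0]
Event 2 (EXEC): [MAIN] PC=1: NOP [depth=0]
Event 3 (INT 0): INT 0 arrives: push (MAIN, PC=2), enter IRQ0 at PC=0 (depth now 1) [depth=1]
Event 4 (EXEC): [IRQ0] PC=0: INC 2 -> ACC=3 [depth=1]
Event 5 (EXEC): [IRQ0] PC=1: INC 2 -> ACC=5 [depth=1]
Event 6 (EXEC): [IRQ0] PC=2: IRET -> resume MAIN at PC=2 (depth now 0) [depth=0]
Event 7 (EXEC): [MAIN] PC=2: NOP [depth=0]
Event 8 (EXEC): [MAIN] PC=3: DEC 2 -> ACC=3 [depth=0]
Max depth observed: 1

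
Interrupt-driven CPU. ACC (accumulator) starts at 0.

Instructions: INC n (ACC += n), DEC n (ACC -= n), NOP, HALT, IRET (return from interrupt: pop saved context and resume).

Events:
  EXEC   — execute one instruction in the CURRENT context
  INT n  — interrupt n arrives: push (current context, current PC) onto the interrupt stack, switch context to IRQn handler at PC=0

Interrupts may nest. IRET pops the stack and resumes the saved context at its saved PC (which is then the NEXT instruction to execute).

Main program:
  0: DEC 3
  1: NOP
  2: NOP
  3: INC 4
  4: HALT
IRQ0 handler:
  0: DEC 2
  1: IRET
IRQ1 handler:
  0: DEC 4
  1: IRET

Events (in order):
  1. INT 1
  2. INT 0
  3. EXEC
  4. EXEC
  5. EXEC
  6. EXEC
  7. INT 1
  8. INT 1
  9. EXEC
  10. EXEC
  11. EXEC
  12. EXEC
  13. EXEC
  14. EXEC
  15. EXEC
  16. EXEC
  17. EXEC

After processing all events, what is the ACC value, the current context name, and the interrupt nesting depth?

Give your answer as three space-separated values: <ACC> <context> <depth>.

Event 1 (INT 1): INT 1 arrives: push (MAIN, PC=0), enter IRQ1 at PC=0 (depth now 1)
Event 2 (INT 0): INT 0 arrives: push (IRQ1, PC=0), enter IRQ0 at PC=0 (depth now 2)
Event 3 (EXEC): [IRQ0] PC=0: DEC 2 -> ACC=-2
Event 4 (EXEC): [IRQ0] PC=1: IRET -> resume IRQ1 at PC=0 (depth now 1)
Event 5 (EXEC): [IRQ1] PC=0: DEC 4 -> ACC=-6
Event 6 (EXEC): [IRQ1] PC=1: IRET -> resume MAIN at PC=0 (depth now 0)
Event 7 (INT 1): INT 1 arrives: push (MAIN, PC=0), enter IRQ1 at PC=0 (depth now 1)
Event 8 (INT 1): INT 1 arrives: push (IRQ1, PC=0), enter IRQ1 at PC=0 (depth now 2)
Event 9 (EXEC): [IRQ1] PC=0: DEC 4 -> ACC=-10
Event 10 (EXEC): [IRQ1] PC=1: IRET -> resume IRQ1 at PC=0 (depth now 1)
Event 11 (EXEC): [IRQ1] PC=0: DEC 4 -> ACC=-14
Event 12 (EXEC): [IRQ1] PC=1: IRET -> resume MAIN at PC=0 (depth now 0)
Event 13 (EXEC): [MAIN] PC=0: DEC 3 -> ACC=-17
Event 14 (EXEC): [MAIN] PC=1: NOP
Event 15 (EXEC): [MAIN] PC=2: NOP
Event 16 (EXEC): [MAIN] PC=3: INC 4 -> ACC=-13
Event 17 (EXEC): [MAIN] PC=4: HALT

Answer: -13 MAIN 0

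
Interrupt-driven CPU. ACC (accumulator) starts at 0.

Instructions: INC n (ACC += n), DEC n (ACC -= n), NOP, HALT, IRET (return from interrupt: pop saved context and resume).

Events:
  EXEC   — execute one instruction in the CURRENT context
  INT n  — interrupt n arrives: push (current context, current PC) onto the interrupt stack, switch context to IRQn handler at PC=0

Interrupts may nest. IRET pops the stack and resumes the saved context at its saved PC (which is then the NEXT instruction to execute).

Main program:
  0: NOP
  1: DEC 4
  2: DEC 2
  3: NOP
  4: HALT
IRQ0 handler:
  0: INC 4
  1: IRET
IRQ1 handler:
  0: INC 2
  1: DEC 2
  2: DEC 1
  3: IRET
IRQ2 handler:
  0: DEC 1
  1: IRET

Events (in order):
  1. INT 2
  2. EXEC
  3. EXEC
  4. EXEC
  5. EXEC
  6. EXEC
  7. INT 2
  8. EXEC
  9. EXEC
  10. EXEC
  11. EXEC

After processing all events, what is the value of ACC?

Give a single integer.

Event 1 (INT 2): INT 2 arrives: push (MAIN, PC=0), enter IRQ2 at PC=0 (depth now 1)
Event 2 (EXEC): [IRQ2] PC=0: DEC 1 -> ACC=-1
Event 3 (EXEC): [IRQ2] PC=1: IRET -> resume MAIN at PC=0 (depth now 0)
Event 4 (EXEC): [MAIN] PC=0: NOP
Event 5 (EXEC): [MAIN] PC=1: DEC 4 -> ACC=-5
Event 6 (EXEC): [MAIN] PC=2: DEC 2 -> ACC=-7
Event 7 (INT 2): INT 2 arrives: push (MAIN, PC=3), enter IRQ2 at PC=0 (depth now 1)
Event 8 (EXEC): [IRQ2] PC=0: DEC 1 -> ACC=-8
Event 9 (EXEC): [IRQ2] PC=1: IRET -> resume MAIN at PC=3 (depth now 0)
Event 10 (EXEC): [MAIN] PC=3: NOP
Event 11 (EXEC): [MAIN] PC=4: HALT

Answer: -8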